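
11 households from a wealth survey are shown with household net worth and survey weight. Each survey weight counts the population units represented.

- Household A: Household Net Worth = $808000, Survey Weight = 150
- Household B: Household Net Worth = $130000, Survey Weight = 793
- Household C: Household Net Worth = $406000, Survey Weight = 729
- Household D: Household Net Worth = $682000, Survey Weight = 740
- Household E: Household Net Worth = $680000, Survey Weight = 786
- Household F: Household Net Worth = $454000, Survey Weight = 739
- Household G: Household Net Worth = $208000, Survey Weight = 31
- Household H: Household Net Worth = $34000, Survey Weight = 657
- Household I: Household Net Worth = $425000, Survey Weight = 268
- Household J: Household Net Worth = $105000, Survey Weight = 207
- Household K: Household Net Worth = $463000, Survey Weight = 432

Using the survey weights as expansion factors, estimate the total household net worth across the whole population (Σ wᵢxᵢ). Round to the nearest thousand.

Weighted total = 2259367000

2259367000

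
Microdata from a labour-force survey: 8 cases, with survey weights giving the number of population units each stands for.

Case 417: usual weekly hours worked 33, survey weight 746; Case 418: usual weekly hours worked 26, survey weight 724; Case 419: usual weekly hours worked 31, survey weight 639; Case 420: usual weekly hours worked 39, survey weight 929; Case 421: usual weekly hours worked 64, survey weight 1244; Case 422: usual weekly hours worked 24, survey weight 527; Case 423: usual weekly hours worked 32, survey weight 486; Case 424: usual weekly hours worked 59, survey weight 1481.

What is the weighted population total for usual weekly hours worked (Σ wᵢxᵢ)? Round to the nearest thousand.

295000

Weighted total = 33×746 + 26×724 + 31×639 + 39×929 + 64×1244 + 24×527 + 32×486 + 59×1481
  = 24618 + 18824 + 19809 + 36231 + 79616 + 12648 + 15552 + 87379 = 294677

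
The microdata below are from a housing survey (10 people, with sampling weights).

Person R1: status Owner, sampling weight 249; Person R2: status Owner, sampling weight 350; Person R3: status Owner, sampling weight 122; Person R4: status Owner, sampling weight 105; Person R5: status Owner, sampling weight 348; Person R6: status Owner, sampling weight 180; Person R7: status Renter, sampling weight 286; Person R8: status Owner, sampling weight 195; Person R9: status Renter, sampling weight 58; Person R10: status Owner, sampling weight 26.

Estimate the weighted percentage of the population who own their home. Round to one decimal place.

82.1

Sum of weights for 'Owner' = 249 + 350 + 122 + 105 + 348 + 180 + 195 + 26 = 1575
Total weight = 249 + 350 + 122 + 105 + 348 + 180 + 286 + 195 + 58 + 26 = 1919
Weighted proportion = 1575 / 1919 = 0.82073997 → 82.073997%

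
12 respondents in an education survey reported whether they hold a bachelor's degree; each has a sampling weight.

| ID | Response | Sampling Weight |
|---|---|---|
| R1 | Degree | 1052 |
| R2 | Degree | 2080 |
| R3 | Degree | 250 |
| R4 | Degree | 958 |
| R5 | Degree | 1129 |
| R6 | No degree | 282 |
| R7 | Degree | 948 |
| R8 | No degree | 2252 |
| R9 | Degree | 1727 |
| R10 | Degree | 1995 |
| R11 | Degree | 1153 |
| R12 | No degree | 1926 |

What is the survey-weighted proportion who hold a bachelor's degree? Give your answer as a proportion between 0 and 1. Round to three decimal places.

0.717

Sum of weights for 'Degree' = 1052 + 2080 + 250 + 958 + 1129 + 948 + 1727 + 1995 + 1153 = 11292
Total weight = 1052 + 2080 + 250 + 958 + 1129 + 282 + 948 + 2252 + 1727 + 1995 + 1153 + 1926 = 15752
Weighted proportion = 11292 / 15752 = 0.71686135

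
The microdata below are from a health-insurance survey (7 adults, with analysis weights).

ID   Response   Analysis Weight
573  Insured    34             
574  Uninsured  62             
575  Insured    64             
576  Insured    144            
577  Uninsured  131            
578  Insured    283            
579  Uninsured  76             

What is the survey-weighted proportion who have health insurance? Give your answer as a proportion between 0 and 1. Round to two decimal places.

0.66

Sum of weights for 'Insured' = 34 + 64 + 144 + 283 = 525
Total weight = 34 + 62 + 64 + 144 + 131 + 283 + 76 = 794
Weighted proportion = 525 / 794 = 0.66120907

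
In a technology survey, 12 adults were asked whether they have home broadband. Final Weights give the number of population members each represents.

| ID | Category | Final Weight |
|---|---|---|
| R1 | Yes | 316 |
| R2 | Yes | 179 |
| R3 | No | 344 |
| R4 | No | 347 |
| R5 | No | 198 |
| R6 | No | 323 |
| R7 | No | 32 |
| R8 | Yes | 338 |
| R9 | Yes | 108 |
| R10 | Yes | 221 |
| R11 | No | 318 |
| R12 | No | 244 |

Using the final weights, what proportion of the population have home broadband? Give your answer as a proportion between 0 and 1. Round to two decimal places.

0.39

Sum of weights for 'Yes' = 316 + 179 + 338 + 108 + 221 = 1162
Total weight = 316 + 179 + 344 + 347 + 198 + 323 + 32 + 338 + 108 + 221 + 318 + 244 = 2968
Weighted proportion = 1162 / 2968 = 0.39150943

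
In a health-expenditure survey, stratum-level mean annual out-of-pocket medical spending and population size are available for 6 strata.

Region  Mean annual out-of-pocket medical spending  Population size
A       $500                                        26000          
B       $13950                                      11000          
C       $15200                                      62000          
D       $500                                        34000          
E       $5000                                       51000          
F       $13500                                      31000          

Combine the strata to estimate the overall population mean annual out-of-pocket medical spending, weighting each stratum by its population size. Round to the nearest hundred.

Σ Nₕ·x̄ₕ = 500×26000 + 13950×11000 + 15200×62000 + 500×34000 + 5000×51000 + 13500×31000
  = 13000000 + 153450000 + 942400000 + 17000000 + 255000000 + 418500000 = 1799350000
Σ Nₕ = 26000 + 11000 + 62000 + 34000 + 51000 + 31000 = 215000
Overall mean = 1799350000 / 215000 = 8369.0698

8400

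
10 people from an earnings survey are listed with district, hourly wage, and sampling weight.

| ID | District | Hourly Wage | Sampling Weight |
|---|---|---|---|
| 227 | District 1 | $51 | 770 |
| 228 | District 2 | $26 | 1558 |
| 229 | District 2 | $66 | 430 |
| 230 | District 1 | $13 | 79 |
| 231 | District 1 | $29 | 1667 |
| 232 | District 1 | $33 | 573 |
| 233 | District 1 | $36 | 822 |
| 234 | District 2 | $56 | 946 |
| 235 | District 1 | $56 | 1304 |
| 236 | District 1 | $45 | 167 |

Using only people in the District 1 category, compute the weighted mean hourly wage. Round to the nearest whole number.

District 1 rows: 227, 230, 231, 232, 233, 235, 236
Weighted sum = 51×770 + 13×79 + 29×1667 + 33×573 + 36×822 + 56×1304 + 45×167
  = 39270 + 1027 + 48343 + 18909 + 29592 + 73024 + 7515 = 217680
Sum of weights = 770 + 79 + 1667 + 573 + 822 + 1304 + 167 = 5382
Weighted mean = 217680 / 5382 = 40.445931

40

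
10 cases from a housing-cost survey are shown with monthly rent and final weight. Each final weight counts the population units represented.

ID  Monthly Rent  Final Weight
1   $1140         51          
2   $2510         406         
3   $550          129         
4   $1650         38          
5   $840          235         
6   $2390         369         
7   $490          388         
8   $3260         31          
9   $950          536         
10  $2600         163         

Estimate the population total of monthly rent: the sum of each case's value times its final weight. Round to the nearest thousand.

Weighted total = 1140×51 + 2510×406 + 550×129 + 1650×38 + 840×235 + 2390×369 + 490×388 + 3260×31 + 950×536 + 2600×163
  = 3514340

3514000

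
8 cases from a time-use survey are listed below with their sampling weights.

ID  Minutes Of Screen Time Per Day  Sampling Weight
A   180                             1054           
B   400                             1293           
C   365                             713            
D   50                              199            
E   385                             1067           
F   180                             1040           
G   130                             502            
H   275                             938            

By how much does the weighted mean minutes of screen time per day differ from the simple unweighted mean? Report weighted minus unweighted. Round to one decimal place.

33.3

Unweighted sum = 1965
Unweighted mean = 1965 / 8 = 245.625
Weighted sum = 180×1054 + 400×1293 + 365×713 + 50×199 + 385×1067 + 180×1040 + 130×502 + 275×938
  = 1898320
Sum of weights = 1054 + 1293 + 713 + 199 + 1067 + 1040 + 502 + 938 = 6806
Weighted mean = 1898320 / 6806 = 278.9186
Difference (weighted minus unweighted) = 33.293601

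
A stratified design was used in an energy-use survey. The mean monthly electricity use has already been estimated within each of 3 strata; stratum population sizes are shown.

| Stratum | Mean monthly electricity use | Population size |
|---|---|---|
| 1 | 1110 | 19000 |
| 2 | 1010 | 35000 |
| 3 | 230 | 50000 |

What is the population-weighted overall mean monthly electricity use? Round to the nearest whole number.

653

Σ Nₕ·x̄ₕ = 1110×19000 + 1010×35000 + 230×50000
  = 21090000 + 35350000 + 11500000 = 67940000
Σ Nₕ = 19000 + 35000 + 50000 = 104000
Overall mean = 67940000 / 104000 = 653.26923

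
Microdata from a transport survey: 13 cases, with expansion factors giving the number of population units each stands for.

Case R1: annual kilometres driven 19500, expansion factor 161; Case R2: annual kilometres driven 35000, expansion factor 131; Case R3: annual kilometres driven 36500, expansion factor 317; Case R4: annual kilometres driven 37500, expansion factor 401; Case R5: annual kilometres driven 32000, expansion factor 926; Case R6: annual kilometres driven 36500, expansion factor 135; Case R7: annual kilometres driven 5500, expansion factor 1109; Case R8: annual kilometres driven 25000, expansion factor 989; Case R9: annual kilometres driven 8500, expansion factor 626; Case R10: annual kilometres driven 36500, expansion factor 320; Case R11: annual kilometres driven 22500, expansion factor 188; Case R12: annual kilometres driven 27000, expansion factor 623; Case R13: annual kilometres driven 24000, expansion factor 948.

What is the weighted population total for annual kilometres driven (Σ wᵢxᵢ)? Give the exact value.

160520500

Weighted total = 160520500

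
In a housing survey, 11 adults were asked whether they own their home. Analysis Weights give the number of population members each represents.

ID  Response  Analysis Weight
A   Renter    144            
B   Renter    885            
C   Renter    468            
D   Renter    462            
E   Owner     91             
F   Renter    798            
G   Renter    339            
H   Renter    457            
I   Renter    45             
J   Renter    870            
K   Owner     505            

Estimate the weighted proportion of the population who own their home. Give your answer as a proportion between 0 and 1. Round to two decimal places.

Sum of weights for 'Owner' = 91 + 505 = 596
Total weight = 144 + 885 + 468 + 462 + 91 + 798 + 339 + 457 + 45 + 870 + 505 = 5064
Weighted proportion = 596 / 5064 = 0.11769352

0.12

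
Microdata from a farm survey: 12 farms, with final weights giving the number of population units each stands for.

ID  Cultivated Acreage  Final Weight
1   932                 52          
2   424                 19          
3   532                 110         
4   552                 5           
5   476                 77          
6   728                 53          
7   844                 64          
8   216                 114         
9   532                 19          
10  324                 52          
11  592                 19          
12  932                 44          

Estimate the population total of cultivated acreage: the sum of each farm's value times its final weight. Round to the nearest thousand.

Weighted total = 932×52 + 424×19 + 532×110 + 552×5 + 476×77 + 728×53 + 844×64 + 216×114 + 532×19 + 324×52 + 592×19 + 932×44
  = 48464 + 8056 + 58520 + 2760 + 36652 + 38584 + 54016 + 24624 + 10108 + 16848 + 11248 + 41008 = 350888

351000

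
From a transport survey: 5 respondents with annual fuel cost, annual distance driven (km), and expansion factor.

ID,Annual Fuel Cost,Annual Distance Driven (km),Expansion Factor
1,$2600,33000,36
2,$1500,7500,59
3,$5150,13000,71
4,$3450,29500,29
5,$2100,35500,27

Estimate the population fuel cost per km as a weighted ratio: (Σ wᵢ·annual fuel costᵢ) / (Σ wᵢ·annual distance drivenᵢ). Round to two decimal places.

Σ wᵢ·y = 704500
Σ wᵢ·x = 33000×36 + 7500×59 + 13000×71 + 29500×29 + 35500×27
  = 4367500
Ratio = 704500 / 4367500 = 0.16130509

0.16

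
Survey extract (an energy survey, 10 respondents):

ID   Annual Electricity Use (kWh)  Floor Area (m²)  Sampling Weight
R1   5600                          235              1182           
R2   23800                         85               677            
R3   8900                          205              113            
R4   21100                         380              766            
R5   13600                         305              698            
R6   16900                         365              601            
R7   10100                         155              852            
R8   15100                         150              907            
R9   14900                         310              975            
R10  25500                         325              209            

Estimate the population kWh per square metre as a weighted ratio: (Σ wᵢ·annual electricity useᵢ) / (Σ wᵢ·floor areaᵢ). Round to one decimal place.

59.1

Σ wᵢ·y = 101707700
Σ wᵢ·x = 235×1182 + 85×677 + 205×113 + 380×766 + 305×698 + 365×601 + 155×852 + 150×907 + 310×975 + 325×209
  = 277770 + 57545 + 23165 + 291080 + 212890 + 219365 + 132060 + 136050 + 302250 + 67925 = 1720100
Ratio = 101707700 / 1720100 = 59.128946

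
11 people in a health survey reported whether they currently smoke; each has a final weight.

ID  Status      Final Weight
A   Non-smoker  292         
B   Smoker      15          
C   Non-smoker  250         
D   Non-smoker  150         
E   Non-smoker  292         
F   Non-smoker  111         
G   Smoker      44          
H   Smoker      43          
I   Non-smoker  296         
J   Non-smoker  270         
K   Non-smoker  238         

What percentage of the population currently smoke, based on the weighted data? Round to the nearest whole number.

Sum of weights for 'Smoker' = 15 + 44 + 43 = 102
Total weight = 292 + 15 + 250 + 150 + 292 + 111 + 44 + 43 + 296 + 270 + 238 = 2001
Weighted proportion = 102 / 2001 = 0.050974513 → 5.0974513%

5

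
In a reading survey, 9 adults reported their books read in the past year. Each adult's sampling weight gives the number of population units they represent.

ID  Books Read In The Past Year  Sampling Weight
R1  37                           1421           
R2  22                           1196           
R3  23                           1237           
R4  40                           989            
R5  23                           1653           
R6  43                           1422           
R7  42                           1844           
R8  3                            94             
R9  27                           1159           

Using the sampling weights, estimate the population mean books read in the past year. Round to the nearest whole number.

32

Weighted sum = 355088
Sum of weights = 1421 + 1196 + 1237 + 989 + 1653 + 1422 + 1844 + 94 + 1159 = 11015
Weighted mean = 355088 / 11015 = 32.236768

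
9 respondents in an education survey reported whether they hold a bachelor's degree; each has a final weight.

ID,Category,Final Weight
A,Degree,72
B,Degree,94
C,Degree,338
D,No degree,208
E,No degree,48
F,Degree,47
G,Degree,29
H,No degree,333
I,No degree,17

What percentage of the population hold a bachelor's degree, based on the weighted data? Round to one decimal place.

48.9

Sum of weights for 'Degree' = 72 + 94 + 338 + 47 + 29 = 580
Total weight = 72 + 94 + 338 + 208 + 48 + 47 + 29 + 333 + 17 = 1186
Weighted proportion = 580 / 1186 = 0.48903879 → 48.903879%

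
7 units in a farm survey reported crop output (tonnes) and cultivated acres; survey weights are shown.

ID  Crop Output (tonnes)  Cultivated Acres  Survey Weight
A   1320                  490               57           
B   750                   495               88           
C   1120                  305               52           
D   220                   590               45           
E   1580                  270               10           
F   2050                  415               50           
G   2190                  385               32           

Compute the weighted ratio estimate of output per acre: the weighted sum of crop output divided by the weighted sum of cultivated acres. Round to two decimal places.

Σ wᵢ·y = 1320×57 + 750×88 + 1120×52 + 220×45 + 1580×10 + 2050×50 + 2190×32
  = 75240 + 66000 + 58240 + 9900 + 15800 + 102500 + 70080 = 397760
Σ wᵢ·x = 490×57 + 495×88 + 305×52 + 590×45 + 270×10 + 415×50 + 385×32
  = 149670
Ratio = 397760 / 149670 = 2.65758

2.66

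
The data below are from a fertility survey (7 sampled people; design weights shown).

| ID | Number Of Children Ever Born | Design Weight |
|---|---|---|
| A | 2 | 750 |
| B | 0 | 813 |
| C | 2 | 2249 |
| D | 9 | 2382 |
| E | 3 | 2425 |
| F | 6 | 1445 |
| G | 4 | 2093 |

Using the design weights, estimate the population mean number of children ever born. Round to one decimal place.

Weighted sum = 2×750 + 0×813 + 2×2249 + 9×2382 + 3×2425 + 6×1445 + 4×2093
  = 51753
Sum of weights = 12157
Weighted mean = 51753 / 12157 = 4.2570535

4.3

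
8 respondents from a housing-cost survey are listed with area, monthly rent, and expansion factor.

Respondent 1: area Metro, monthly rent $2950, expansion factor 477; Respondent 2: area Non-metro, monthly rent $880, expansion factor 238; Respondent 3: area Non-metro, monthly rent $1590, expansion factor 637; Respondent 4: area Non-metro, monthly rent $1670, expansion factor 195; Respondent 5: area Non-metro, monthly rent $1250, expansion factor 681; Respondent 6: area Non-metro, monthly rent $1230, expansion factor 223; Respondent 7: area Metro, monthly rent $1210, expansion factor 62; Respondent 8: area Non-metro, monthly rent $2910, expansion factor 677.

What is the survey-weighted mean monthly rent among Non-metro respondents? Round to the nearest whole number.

Non-metro rows: 2, 3, 4, 5, 6, 8
Weighted sum = 880×238 + 1590×637 + 1670×195 + 1250×681 + 1230×223 + 2910×677
  = 4643530
Sum of weights = 238 + 637 + 195 + 681 + 223 + 677 = 2651
Weighted mean = 4643530 / 2651 = 1751.6145

1752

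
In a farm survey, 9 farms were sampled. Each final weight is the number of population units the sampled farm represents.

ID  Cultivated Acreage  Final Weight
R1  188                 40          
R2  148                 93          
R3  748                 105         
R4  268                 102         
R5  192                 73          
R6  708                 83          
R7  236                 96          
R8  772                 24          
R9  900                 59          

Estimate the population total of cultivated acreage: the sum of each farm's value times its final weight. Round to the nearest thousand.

294000

Weighted total = 188×40 + 148×93 + 748×105 + 268×102 + 192×73 + 708×83 + 236×96 + 772×24 + 900×59
  = 7520 + 13764 + 78540 + 27336 + 14016 + 58764 + 22656 + 18528 + 53100 = 294224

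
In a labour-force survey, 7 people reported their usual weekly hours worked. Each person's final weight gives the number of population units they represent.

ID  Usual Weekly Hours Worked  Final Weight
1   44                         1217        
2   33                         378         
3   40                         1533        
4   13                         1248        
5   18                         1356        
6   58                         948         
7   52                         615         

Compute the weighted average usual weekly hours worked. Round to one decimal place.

34.9

Weighted sum = 254938
Sum of weights = 1217 + 378 + 1533 + 1248 + 1356 + 948 + 615 = 7295
Weighted mean = 254938 / 7295 = 34.94695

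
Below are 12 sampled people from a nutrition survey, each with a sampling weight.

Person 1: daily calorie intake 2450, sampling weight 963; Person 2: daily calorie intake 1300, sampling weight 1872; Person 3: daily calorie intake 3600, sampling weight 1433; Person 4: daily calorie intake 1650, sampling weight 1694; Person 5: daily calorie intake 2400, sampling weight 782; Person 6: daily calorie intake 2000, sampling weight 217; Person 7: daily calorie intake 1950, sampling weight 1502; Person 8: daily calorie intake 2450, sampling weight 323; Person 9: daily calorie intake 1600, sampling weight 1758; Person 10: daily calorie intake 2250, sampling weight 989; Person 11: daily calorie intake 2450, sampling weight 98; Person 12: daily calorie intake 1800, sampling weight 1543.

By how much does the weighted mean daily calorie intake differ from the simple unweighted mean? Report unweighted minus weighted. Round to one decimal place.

Unweighted sum = 2450 + 1300 + 3600 + 1650 + 2400 + 2000 + 1950 + 2450 + 1600 + 2250 + 2450 + 1800 = 25900
Unweighted mean = 25900 / 12 = 2158.3333
Weighted sum = 26833450
Sum of weights = 963 + 1872 + 1433 + 1694 + 782 + 217 + 1502 + 323 + 1758 + 989 + 98 + 1543 = 13174
Weighted mean = 26833450 / 13174 = 2036.8491
Difference (unweighted minus weighted) = 121.48424

121.5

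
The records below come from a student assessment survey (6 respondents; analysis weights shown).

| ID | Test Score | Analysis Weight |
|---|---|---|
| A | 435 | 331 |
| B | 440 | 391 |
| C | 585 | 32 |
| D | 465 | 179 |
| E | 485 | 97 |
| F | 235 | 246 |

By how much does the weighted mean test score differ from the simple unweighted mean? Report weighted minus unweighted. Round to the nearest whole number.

Unweighted sum = 435 + 440 + 585 + 465 + 485 + 235 = 2645
Unweighted mean = 2645 / 6 = 440.83333
Weighted sum = 435×331 + 440×391 + 585×32 + 465×179 + 485×97 + 235×246
  = 143985 + 172040 + 18720 + 83235 + 47045 + 57810 = 522835
Sum of weights = 331 + 391 + 32 + 179 + 97 + 246 = 1276
Weighted mean = 522835 / 1276 = 409.7453
Difference (weighted minus unweighted) = -31.088036

-31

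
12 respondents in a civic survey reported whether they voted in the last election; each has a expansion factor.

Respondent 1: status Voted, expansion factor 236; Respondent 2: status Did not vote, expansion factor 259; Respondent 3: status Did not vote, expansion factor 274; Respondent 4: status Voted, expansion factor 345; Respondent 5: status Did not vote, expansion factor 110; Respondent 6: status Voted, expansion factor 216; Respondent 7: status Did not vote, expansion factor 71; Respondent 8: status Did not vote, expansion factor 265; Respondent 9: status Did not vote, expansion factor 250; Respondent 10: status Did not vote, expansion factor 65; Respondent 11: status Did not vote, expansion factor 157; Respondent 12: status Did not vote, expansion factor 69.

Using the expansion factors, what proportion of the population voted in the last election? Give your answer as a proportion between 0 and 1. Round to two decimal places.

Sum of weights for 'Voted' = 236 + 345 + 216 = 797
Total weight = 2317
Weighted proportion = 797 / 2317 = 0.34397928

0.34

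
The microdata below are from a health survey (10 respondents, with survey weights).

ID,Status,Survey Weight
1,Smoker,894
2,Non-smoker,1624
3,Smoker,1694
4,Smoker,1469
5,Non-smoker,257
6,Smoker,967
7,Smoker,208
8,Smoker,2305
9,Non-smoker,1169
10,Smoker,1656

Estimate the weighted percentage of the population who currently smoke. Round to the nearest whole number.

75

Sum of weights for 'Smoker' = 894 + 1694 + 1469 + 967 + 208 + 2305 + 1656 = 9193
Total weight = 894 + 1624 + 1694 + 1469 + 257 + 967 + 208 + 2305 + 1169 + 1656 = 12243
Weighted proportion = 9193 / 12243 = 0.75087805 → 75.087805%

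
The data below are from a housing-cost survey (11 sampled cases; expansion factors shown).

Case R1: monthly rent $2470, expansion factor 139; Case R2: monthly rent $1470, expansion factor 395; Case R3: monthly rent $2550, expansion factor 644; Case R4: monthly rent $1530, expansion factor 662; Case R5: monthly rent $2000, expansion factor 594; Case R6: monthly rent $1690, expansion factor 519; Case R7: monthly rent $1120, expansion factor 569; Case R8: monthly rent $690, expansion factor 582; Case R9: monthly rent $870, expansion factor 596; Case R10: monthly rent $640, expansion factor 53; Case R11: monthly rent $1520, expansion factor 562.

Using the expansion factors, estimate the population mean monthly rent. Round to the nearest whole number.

1522

Weighted sum = 8089690
Sum of weights = 139 + 395 + 644 + 662 + 594 + 519 + 569 + 582 + 596 + 53 + 562 = 5315
Weighted mean = 8089690 / 5315 = 1522.0489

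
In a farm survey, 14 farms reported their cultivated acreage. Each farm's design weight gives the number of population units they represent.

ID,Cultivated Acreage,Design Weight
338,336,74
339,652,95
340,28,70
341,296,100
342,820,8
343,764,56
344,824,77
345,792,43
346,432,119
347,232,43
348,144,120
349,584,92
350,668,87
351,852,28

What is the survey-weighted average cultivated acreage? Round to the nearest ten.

470

Weighted sum = 479576
Sum of weights = 1012
Weighted mean = 479576 / 1012 = 473.88933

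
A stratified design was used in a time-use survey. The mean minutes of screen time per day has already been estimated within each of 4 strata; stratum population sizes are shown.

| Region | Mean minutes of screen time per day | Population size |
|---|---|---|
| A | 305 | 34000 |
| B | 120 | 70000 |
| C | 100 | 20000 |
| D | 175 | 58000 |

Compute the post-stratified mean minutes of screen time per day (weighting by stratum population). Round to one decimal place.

Σ Nₕ·x̄ₕ = 305×34000 + 120×70000 + 100×20000 + 175×58000
  = 10370000 + 8400000 + 2000000 + 10150000 = 30920000
Σ Nₕ = 34000 + 70000 + 20000 + 58000 = 182000
Overall mean = 30920000 / 182000 = 169.89011

169.9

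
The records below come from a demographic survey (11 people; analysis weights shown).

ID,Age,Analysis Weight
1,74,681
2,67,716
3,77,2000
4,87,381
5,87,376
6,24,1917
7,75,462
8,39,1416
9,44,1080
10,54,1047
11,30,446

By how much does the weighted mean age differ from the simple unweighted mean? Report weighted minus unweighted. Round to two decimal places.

Unweighted sum = 74 + 67 + 77 + 87 + 87 + 24 + 75 + 39 + 44 + 54 + 30 = 658
Unweighted mean = 658 / 11 = 59.818182
Weighted sum = 571545
Sum of weights = 681 + 716 + 2000 + 381 + 376 + 1917 + 462 + 1416 + 1080 + 1047 + 446 = 10522
Weighted mean = 571545 / 10522 = 54.319046
Difference (weighted minus unweighted) = -5.499136

-5.50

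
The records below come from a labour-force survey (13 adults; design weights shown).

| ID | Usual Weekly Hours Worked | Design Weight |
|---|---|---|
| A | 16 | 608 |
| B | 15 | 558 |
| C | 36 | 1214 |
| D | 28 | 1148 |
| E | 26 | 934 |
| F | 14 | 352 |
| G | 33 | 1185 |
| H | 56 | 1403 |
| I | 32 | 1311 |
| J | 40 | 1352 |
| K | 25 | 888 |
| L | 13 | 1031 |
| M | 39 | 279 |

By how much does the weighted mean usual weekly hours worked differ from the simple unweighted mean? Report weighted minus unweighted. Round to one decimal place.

2.6

Unweighted sum = 373
Unweighted mean = 373 / 13 = 28.692308
Weighted sum = 383347
Sum of weights = 12263
Weighted mean = 383347 / 12263 = 31.260458
Difference (weighted minus unweighted) = 2.5681506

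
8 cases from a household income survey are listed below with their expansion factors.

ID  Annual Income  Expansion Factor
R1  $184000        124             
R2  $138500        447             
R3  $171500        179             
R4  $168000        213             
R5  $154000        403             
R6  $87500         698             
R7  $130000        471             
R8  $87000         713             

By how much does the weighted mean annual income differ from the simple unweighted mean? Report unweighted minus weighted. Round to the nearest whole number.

Unweighted sum = 184000 + 138500 + 171500 + 168000 + 154000 + 87500 + 130000 + 87000 = 1120500
Unweighted mean = 1120500 / 8 = 140062.5
Weighted sum = 184000×124 + 138500×447 + 171500×179 + 168000×213 + 154000×403 + 87500×698 + 130000×471 + 87000×713
  = 22816000 + 61909500 + 30698500 + 35784000 + 62062000 + 61075000 + 61230000 + 62031000 = 397606000
Sum of weights = 124 + 447 + 179 + 213 + 403 + 698 + 471 + 713 = 3248
Weighted mean = 397606000 / 3248 = 122415.64
Difference (unweighted minus weighted) = 17646.86

17647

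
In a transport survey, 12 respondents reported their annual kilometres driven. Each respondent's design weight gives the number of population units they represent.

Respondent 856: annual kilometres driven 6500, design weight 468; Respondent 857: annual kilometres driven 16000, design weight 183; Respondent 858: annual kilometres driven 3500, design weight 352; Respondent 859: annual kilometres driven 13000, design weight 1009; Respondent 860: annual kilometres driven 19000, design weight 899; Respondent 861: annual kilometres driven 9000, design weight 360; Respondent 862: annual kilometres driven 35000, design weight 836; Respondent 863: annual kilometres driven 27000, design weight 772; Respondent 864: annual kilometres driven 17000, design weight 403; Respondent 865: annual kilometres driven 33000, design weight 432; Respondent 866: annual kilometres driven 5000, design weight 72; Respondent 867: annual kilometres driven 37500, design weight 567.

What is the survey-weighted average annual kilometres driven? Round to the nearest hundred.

21000

Weighted sum = 6500×468 + 16000×183 + 3500×352 + 13000×1009 + 19000×899 + 9000×360 + 35000×836 + 27000×772 + 17000×403 + 33000×432 + 5000×72 + 37500×567
  = 3042000 + 2928000 + 1232000 + 13117000 + 17081000 + 3240000 + 29260000 + 20844000 + 6851000 + 14256000 + 360000 + 21262500 = 133473500
Sum of weights = 6353
Weighted mean = 133473500 / 6353 = 21009.523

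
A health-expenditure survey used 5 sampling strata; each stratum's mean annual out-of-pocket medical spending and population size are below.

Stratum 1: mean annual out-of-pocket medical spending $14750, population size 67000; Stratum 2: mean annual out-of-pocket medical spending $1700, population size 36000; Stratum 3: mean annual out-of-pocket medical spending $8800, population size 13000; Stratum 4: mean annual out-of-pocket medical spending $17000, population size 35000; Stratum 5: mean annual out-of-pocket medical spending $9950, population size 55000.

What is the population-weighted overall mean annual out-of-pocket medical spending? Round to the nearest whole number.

11195

Σ Nₕ·x̄ₕ = 14750×67000 + 1700×36000 + 8800×13000 + 17000×35000 + 9950×55000
  = 988250000 + 61200000 + 114400000 + 595000000 + 547250000 = 2306100000
Σ Nₕ = 67000 + 36000 + 13000 + 35000 + 55000 = 206000
Overall mean = 2306100000 / 206000 = 11194.66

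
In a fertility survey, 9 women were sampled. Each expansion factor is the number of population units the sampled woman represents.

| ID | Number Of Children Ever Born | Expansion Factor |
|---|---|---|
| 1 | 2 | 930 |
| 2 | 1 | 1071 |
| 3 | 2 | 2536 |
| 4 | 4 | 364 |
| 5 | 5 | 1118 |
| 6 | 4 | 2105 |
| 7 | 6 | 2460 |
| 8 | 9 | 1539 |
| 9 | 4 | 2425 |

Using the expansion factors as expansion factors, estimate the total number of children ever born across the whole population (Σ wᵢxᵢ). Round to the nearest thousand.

62000

Weighted total = 61780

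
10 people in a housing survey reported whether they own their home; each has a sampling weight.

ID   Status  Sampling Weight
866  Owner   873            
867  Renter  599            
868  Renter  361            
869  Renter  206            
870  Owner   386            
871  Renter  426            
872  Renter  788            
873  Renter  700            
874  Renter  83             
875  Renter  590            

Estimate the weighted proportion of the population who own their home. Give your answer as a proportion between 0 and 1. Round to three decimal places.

0.251

Sum of weights for 'Owner' = 873 + 386 = 1259
Total weight = 873 + 599 + 361 + 206 + 386 + 426 + 788 + 700 + 83 + 590 = 5012
Weighted proportion = 1259 / 5012 = 0.25119713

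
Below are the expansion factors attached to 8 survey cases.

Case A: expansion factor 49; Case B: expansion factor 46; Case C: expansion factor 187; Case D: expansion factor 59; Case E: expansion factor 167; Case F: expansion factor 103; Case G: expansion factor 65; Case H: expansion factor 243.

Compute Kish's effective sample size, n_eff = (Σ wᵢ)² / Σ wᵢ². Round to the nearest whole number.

Σ wᵢ = 49 + 46 + 187 + 59 + 167 + 103 + 65 + 243 = 919
Σ wᵢ² = 2401 + 2116 + 34969 + 3481 + 27889 + 10609 + 4225 + 59049 = 144739
n_eff = 919² / 144739 = 844561 / 144739 = 5.8350617

6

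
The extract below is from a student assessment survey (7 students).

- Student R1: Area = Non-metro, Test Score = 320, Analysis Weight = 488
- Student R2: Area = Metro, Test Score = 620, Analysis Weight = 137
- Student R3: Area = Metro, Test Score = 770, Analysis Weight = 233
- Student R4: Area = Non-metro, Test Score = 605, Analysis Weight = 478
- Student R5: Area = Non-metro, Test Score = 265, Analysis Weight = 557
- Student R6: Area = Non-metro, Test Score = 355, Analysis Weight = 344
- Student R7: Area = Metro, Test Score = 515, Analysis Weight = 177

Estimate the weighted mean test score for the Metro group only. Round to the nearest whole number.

Metro rows: R2, R3, R7
Weighted sum = 355505
Sum of weights = 547
Weighted mean = 355505 / 547 = 649.91773

650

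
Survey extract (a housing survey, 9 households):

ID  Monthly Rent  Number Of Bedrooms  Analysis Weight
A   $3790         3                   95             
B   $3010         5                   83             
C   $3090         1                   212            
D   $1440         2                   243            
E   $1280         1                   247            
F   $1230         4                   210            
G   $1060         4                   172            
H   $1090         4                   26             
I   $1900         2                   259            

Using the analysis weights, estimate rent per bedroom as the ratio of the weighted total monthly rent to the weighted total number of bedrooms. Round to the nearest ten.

760

Σ wᵢ·y = 3790×95 + 3010×83 + 3090×212 + 1440×243 + 1280×247 + 1230×210 + 1060×172 + 1090×26 + 1900×259
  = 2892100
Σ wᵢ·x = 3795
Ratio = 2892100 / 3795 = 762.08169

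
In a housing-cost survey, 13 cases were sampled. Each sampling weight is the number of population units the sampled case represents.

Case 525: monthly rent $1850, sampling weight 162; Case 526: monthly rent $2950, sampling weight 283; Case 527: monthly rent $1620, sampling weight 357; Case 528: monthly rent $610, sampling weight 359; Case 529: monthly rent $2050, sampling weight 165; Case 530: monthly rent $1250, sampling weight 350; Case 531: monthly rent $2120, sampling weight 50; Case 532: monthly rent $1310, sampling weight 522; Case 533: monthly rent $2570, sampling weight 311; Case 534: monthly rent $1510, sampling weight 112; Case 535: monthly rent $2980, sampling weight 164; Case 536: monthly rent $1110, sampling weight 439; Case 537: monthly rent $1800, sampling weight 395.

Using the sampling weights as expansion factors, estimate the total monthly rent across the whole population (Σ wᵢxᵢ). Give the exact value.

6152850

Weighted total = 6152850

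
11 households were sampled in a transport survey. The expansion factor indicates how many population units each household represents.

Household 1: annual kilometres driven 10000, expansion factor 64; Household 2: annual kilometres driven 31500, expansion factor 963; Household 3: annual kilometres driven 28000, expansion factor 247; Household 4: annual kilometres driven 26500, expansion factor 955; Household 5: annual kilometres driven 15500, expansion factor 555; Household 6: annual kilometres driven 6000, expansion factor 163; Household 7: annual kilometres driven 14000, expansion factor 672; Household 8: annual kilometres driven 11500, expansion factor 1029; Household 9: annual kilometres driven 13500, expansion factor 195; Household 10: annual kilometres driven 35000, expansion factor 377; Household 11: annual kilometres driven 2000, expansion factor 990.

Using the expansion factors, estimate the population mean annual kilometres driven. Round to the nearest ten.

Weighted sum = 10000×64 + 31500×963 + 28000×247 + 26500×955 + 15500×555 + 6000×163 + 14000×672 + 11500×1029 + 13500×195 + 35000×377 + 2000×990
  = 640000 + 30334500 + 6916000 + 25307500 + 8602500 + 978000 + 9408000 + 11833500 + 2632500 + 13195000 + 1980000 = 111827500
Sum of weights = 64 + 963 + 247 + 955 + 555 + 163 + 672 + 1029 + 195 + 377 + 990 = 6210
Weighted mean = 111827500 / 6210 = 18007.649

18010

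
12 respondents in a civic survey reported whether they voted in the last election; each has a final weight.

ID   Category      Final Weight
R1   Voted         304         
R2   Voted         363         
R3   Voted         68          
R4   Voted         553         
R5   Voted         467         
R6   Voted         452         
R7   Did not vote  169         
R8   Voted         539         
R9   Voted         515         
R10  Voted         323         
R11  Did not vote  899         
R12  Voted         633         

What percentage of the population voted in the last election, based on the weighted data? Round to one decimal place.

79.8

Sum of weights for 'Voted' = 304 + 363 + 68 + 553 + 467 + 452 + 539 + 515 + 323 + 633 = 4217
Total weight = 304 + 363 + 68 + 553 + 467 + 452 + 169 + 539 + 515 + 323 + 899 + 633 = 5285
Weighted proportion = 4217 / 5285 = 0.79791864 → 79.791864%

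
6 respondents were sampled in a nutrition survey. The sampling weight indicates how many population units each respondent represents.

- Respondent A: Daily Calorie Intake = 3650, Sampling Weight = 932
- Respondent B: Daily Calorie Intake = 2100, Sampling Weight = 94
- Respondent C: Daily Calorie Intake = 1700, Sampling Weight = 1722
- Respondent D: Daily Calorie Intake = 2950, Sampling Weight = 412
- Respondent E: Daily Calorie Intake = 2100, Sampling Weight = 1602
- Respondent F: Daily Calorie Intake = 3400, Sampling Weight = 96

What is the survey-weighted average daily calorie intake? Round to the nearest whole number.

Weighted sum = 3650×932 + 2100×94 + 1700×1722 + 2950×412 + 2100×1602 + 3400×96
  = 3401800 + 197400 + 2927400 + 1215400 + 3364200 + 326400 = 11432600
Sum of weights = 4858
Weighted mean = 11432600 / 4858 = 2353.3553

2353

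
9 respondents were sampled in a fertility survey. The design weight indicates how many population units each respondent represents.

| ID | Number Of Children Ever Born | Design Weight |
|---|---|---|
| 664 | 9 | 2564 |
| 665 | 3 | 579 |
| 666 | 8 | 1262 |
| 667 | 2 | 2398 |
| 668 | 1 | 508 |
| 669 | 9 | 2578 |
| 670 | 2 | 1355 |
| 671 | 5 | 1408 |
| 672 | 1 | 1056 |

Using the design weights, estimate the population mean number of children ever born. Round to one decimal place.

Weighted sum = 9×2564 + 3×579 + 8×1262 + 2×2398 + 1×508 + 9×2578 + 2×1355 + 5×1408 + 1×1056
  = 23076 + 1737 + 10096 + 4796 + 508 + 23202 + 2710 + 7040 + 1056 = 74221
Sum of weights = 2564 + 579 + 1262 + 2398 + 508 + 2578 + 1355 + 1408 + 1056 = 13708
Weighted mean = 74221 / 13708 = 5.4144295

5.4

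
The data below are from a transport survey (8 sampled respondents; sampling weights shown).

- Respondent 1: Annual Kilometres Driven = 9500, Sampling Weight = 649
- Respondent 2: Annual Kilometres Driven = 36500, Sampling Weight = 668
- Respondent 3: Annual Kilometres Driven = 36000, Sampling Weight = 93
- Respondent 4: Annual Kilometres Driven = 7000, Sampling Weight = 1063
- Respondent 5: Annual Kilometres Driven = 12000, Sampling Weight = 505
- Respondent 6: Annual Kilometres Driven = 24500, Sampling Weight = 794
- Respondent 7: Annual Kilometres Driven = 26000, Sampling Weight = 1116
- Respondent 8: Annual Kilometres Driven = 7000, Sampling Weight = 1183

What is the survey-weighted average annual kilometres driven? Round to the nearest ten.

17150

Weighted sum = 9500×649 + 36500×668 + 36000×93 + 7000×1063 + 12000×505 + 24500×794 + 26000×1116 + 7000×1183
  = 6165500 + 24382000 + 3348000 + 7441000 + 6060000 + 19453000 + 29016000 + 8281000 = 104146500
Sum of weights = 6071
Weighted mean = 104146500 / 6071 = 17154.752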